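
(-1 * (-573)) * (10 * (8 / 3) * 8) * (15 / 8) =229200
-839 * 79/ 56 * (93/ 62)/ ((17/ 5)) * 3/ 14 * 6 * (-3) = 26843805/ 13328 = 2014.09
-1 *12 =-12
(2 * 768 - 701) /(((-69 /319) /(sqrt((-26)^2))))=-6925490 /69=-100369.42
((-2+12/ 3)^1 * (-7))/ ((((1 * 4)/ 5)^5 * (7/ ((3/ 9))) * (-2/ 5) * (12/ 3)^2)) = 15625/ 49152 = 0.32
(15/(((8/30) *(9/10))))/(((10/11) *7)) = 275/28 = 9.82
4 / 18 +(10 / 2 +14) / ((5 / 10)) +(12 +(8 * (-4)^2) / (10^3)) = 56644 / 1125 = 50.35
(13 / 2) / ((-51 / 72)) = -156 / 17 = -9.18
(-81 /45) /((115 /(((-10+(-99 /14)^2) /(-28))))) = 70569 /3155600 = 0.02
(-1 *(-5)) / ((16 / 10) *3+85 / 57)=1425 / 1793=0.79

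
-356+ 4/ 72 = -6407/ 18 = -355.94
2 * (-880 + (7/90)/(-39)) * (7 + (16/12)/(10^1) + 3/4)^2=-691055701303/6318000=-109378.87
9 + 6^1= 15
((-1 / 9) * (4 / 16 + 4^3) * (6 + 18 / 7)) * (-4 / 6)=2570 / 63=40.79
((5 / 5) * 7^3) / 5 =68.60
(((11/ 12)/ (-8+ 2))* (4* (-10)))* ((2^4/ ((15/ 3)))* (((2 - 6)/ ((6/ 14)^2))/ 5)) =-34496/ 405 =-85.18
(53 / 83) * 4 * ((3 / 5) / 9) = 212 / 1245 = 0.17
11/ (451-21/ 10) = 0.02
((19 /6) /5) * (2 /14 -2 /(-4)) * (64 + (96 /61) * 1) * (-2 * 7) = -22800 /61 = -373.77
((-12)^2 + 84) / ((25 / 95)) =4332 / 5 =866.40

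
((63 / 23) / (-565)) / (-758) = 63 / 9850210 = 0.00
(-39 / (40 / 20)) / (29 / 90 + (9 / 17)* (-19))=29835 / 14897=2.00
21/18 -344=-2057/6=-342.83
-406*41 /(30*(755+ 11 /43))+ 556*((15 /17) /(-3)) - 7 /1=-1418302973 /8281380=-171.26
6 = 6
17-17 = 0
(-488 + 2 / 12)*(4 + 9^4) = -19215755 / 6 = -3202625.83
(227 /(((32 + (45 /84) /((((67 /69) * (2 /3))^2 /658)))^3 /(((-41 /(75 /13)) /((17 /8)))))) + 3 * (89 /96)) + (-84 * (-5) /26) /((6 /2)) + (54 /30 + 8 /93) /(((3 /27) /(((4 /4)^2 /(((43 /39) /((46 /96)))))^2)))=11.37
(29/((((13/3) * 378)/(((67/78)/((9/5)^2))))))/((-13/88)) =-1068650/33633873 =-0.03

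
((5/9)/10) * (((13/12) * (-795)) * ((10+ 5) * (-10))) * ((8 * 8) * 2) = 2756000/3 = 918666.67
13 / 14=0.93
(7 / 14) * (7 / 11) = 7 / 22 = 0.32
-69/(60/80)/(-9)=92/9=10.22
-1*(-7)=7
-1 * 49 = -49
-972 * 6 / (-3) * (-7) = -13608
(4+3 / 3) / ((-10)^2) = 1 / 20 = 0.05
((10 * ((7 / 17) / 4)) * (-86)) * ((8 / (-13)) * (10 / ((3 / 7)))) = 842800 / 663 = 1271.19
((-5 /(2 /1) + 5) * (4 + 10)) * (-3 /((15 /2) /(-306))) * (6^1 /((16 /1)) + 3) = 28917 /2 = 14458.50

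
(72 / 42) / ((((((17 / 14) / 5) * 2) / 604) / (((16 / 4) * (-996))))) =-144380160 / 17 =-8492950.59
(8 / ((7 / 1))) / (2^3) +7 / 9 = 58 / 63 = 0.92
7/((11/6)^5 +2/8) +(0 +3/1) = 77631/23285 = 3.33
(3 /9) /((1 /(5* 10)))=50 /3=16.67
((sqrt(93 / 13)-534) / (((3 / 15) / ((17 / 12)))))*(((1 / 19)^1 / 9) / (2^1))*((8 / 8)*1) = -11.00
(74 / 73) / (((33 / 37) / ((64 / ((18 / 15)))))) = 438080 / 7227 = 60.62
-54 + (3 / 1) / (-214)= -11559 / 214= -54.01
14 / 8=7 / 4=1.75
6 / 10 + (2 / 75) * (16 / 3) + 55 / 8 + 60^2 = 6493711 / 1800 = 3607.62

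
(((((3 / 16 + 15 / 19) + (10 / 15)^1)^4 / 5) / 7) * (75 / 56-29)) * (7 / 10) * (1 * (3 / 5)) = -7820921902207549 / 3228391047168000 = -2.42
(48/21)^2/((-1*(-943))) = 256/46207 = 0.01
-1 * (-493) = 493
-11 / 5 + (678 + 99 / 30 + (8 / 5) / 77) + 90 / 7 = 532823 / 770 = 691.98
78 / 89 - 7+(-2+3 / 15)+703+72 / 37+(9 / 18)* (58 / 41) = 471012878 / 675065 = 697.73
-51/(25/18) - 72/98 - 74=-136532/1225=-111.45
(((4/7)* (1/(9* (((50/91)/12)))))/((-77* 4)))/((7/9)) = -78/13475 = -0.01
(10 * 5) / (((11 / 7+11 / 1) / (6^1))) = 525 / 22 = 23.86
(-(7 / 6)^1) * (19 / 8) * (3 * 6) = -49.88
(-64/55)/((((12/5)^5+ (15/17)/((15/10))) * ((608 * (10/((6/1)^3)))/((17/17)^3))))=-229500/445315673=-0.00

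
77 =77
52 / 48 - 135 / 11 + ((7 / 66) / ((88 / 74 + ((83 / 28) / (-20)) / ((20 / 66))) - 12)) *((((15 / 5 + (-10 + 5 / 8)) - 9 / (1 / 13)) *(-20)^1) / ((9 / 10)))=-3112142803 / 84288348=-36.92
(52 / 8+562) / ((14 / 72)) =20466 / 7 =2923.71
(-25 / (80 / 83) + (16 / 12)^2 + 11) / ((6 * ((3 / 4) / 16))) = -3790 / 81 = -46.79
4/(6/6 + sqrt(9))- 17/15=-2/15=-0.13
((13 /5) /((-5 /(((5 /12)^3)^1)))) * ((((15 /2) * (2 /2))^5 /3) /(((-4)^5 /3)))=1828125 /2097152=0.87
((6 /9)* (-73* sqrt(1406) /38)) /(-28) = 1.72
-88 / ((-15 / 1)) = 88 / 15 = 5.87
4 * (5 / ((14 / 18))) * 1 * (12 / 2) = 1080 / 7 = 154.29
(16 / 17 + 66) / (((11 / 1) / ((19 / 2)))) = 10811 / 187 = 57.81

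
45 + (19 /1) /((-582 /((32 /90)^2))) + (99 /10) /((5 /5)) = 64697531 /1178550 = 54.90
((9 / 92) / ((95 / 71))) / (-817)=-0.00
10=10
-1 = -1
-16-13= -29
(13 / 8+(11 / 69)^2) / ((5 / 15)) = 62861 / 12696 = 4.95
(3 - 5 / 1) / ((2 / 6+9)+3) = -6 / 37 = -0.16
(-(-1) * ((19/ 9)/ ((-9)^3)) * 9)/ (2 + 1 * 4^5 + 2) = -19/ 749412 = -0.00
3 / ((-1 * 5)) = -3 / 5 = -0.60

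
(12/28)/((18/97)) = 97/42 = 2.31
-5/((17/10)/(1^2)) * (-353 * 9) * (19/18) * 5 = 838375/17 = 49316.18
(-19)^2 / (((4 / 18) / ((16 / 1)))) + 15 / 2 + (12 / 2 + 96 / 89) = 4629171 / 178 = 26006.58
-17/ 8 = -2.12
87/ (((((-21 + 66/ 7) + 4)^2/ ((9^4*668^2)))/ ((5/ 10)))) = 6240340677816/ 2809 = 2221552395.09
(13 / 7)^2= 169 / 49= 3.45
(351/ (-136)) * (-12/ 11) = 1053/ 374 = 2.82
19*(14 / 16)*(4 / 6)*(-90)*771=-1538145 / 2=-769072.50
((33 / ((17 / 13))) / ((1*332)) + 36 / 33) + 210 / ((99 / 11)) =4563221 / 186252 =24.50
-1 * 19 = -19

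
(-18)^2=324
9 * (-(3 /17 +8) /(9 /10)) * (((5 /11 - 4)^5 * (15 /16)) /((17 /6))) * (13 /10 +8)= 52484769921285 /372349912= 140955.51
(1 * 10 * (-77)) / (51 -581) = 77 / 53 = 1.45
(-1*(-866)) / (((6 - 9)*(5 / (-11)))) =635.07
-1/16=-0.06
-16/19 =-0.84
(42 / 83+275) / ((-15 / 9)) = -68601 / 415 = -165.30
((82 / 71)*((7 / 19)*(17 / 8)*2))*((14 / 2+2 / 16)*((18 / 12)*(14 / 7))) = 43911 / 1136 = 38.65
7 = 7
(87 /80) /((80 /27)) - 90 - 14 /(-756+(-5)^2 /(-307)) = -133126641967 /1485548800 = -89.61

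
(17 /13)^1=17 /13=1.31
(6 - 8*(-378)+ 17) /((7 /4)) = 12188 /7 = 1741.14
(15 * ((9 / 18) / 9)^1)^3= 125 / 216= 0.58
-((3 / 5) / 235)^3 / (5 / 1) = -27 / 8111171875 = -0.00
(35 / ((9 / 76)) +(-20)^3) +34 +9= -68953 / 9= -7661.44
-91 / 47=-1.94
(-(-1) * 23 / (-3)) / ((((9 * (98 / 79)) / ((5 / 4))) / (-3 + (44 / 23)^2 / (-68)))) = 10847885 / 4138344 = 2.62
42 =42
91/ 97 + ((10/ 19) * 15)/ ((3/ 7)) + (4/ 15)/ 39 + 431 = 485564392/ 1078155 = 450.37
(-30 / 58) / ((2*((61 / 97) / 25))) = -36375 / 3538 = -10.28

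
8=8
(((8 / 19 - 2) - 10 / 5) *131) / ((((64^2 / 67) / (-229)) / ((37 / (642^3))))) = 1264247857 / 5148238307328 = 0.00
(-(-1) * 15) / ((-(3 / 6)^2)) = -60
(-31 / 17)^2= 961 / 289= 3.33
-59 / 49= -1.20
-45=-45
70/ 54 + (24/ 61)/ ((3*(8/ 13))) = 2486/ 1647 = 1.51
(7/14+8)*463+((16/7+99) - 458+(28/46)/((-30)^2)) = 129641537/36225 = 3578.79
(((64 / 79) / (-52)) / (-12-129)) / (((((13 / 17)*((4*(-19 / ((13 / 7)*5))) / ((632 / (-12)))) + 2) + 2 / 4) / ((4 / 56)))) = 1360 / 451279101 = 0.00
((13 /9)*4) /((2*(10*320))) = 13 /14400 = 0.00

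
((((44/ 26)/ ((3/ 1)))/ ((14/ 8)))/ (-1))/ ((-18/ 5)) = 220/ 2457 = 0.09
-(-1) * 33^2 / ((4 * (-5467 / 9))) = -891 / 1988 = -0.45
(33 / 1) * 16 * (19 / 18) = 1672 / 3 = 557.33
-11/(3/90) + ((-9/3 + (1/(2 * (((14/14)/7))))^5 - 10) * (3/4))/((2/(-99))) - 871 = -5175583/256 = -20217.12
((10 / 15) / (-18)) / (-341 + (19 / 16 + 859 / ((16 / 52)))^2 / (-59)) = 15104 / 54056117691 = 0.00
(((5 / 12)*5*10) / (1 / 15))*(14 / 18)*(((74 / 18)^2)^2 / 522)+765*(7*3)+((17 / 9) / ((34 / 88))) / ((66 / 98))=999008528203 / 61647156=16205.27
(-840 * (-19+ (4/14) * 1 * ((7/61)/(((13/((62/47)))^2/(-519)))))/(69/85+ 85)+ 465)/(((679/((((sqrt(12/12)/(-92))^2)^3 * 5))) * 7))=790205285925/697828459264663987539968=0.00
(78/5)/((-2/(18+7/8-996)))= 7621.58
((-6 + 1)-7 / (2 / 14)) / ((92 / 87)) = -2349 / 46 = -51.07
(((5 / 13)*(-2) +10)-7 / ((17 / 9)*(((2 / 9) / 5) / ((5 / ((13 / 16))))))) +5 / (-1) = -112465 / 221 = -508.89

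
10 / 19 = 0.53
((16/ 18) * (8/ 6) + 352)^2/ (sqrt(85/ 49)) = 636547072 * sqrt(85)/ 61965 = 94709.50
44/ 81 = 0.54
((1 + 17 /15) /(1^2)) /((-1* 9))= -32 /135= -0.24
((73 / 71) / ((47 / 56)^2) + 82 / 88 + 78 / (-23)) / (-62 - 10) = 17633015 / 1269768544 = 0.01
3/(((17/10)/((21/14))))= 45/17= 2.65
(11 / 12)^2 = 121 / 144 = 0.84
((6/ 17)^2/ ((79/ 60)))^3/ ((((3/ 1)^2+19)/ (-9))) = -22674816000/ 83305340175337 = -0.00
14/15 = 0.93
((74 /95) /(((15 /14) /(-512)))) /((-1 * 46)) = 265216 /32775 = 8.09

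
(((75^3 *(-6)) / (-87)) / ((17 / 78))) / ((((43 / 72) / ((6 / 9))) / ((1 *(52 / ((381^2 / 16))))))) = 292032000000 / 341918671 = 854.10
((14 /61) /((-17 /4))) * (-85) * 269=75320 /61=1234.75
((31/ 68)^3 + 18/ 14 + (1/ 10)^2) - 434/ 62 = -308668319/ 55025600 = -5.61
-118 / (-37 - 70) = 118 / 107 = 1.10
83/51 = 1.63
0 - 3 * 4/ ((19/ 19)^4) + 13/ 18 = -203/ 18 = -11.28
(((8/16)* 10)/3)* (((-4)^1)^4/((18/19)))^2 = 29573120/243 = 121700.08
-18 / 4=-9 / 2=-4.50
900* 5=4500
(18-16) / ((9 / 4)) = 0.89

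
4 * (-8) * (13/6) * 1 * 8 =-1664/3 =-554.67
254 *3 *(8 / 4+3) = 3810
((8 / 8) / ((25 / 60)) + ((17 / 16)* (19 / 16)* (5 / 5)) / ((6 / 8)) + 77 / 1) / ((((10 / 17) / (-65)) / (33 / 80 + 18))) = -8446387729 / 51200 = -164968.51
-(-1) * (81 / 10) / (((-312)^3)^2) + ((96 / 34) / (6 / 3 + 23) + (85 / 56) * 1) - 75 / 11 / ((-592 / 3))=45926084417425388021 / 27577438210267545600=1.67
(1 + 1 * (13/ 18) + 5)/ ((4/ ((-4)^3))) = -968/ 9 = -107.56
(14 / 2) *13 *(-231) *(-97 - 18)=2417415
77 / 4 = 19.25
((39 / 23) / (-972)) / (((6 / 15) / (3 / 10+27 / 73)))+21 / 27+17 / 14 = 10099463 / 5077296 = 1.99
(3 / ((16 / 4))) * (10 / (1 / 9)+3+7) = 75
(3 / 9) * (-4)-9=-31 / 3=-10.33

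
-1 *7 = -7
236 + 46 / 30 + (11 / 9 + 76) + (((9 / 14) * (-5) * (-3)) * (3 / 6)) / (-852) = 112630103 / 357840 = 314.75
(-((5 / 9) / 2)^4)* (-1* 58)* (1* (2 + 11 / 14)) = 235625 / 244944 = 0.96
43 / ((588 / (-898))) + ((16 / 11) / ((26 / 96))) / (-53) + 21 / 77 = -145945847 / 2228226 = -65.50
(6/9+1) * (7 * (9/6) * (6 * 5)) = 525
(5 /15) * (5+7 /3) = 22 /9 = 2.44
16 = 16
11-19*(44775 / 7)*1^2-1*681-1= -855422 / 7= -122203.14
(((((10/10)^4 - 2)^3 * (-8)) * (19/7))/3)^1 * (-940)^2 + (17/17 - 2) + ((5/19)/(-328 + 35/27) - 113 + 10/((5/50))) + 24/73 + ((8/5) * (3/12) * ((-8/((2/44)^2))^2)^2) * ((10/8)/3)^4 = 18799001651412732281281/6937090209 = 2709926076357.40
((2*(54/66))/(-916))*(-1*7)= 63/5038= 0.01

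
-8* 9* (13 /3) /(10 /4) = -624 /5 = -124.80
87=87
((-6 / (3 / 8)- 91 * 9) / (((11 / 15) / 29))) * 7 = -2542575 / 11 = -231143.18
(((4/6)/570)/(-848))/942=-1/682987680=-0.00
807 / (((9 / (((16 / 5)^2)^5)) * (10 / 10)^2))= 295768627871744 / 29296875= 10095569.16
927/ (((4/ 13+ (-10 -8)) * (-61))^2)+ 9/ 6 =1.50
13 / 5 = 2.60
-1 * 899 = -899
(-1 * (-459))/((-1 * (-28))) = 459/28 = 16.39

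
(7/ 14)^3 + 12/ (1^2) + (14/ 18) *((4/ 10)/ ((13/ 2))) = 56969/ 4680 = 12.17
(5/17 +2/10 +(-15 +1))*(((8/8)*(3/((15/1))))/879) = -1148/373575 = -0.00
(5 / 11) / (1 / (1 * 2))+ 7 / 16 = 237 / 176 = 1.35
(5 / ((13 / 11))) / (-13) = -55 / 169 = -0.33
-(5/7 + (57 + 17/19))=-7795/133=-58.61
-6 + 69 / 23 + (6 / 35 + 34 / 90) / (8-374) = -346043 / 115290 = -3.00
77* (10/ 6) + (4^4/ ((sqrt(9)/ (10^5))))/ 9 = 25603465/ 27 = 948276.48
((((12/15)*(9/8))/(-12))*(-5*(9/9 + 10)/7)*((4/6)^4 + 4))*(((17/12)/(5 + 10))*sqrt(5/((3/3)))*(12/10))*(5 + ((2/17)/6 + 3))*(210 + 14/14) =16137913*sqrt(5)/34020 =1060.71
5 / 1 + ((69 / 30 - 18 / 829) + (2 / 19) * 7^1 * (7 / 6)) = 3845419 / 472530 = 8.14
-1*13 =-13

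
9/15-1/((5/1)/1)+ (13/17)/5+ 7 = 642/85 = 7.55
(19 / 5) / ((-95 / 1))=-1 / 25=-0.04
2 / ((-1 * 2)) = -1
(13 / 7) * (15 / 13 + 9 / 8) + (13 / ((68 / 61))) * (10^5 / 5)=222044029 / 952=233239.53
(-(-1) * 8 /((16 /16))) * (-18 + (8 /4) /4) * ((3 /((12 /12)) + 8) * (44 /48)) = -1411.67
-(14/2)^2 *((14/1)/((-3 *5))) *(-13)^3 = -1507142/15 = -100476.13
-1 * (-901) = 901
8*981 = 7848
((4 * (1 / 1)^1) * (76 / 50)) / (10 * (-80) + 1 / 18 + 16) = -2736 / 352775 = -0.01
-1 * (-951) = 951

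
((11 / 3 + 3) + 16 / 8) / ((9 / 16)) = 416 / 27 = 15.41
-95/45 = -19/9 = -2.11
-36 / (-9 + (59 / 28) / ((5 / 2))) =4.41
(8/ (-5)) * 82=-131.20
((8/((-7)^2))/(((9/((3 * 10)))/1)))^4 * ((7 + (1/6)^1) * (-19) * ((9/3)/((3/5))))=-83660800000/1400846643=-59.72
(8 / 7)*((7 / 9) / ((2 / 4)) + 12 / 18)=160 / 63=2.54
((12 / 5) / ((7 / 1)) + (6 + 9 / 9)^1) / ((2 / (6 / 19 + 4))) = 15.85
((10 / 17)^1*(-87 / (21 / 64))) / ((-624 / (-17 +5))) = -4640 / 1547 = -3.00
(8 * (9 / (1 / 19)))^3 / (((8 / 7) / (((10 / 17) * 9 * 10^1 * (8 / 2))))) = 8064340300800 / 17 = 474372958870.59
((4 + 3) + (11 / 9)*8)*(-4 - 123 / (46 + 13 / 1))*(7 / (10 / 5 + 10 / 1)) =-379463 / 6372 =-59.55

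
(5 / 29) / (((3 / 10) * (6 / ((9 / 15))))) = 5 / 87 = 0.06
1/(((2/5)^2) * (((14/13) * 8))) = 325/448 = 0.73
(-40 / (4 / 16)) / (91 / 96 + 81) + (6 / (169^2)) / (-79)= -34657107042 / 17750461573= -1.95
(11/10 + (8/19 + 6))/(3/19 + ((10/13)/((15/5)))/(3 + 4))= 390117/10090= 38.66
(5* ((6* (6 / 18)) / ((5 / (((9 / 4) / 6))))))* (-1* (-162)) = 243 / 2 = 121.50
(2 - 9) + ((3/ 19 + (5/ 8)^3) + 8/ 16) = -59321/ 9728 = -6.10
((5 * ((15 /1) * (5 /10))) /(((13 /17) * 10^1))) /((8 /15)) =3825 /416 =9.19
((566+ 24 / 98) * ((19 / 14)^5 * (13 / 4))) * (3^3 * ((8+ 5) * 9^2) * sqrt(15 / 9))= 4232067870727827 * sqrt(15) / 52706752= 310979670.75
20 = 20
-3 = -3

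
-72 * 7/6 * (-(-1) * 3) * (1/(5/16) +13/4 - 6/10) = -7371/5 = -1474.20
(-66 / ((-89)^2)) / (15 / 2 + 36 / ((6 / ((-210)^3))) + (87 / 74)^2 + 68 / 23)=8312568 / 55434525034402135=0.00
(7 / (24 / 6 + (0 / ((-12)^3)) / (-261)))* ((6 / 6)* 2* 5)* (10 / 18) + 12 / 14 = 1333 / 126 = 10.58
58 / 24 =29 / 12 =2.42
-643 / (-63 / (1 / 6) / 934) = 300281 / 189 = 1588.79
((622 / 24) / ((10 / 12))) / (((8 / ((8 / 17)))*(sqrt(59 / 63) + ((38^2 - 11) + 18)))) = 28429443 / 22548834680 - 933*sqrt(413) / 22548834680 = 0.00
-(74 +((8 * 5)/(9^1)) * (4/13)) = -8818/117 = -75.37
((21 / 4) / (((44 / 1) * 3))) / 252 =1 / 6336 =0.00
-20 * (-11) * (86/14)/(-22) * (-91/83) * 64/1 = 357760/83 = 4310.36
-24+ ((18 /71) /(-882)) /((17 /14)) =-202778 /8449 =-24.00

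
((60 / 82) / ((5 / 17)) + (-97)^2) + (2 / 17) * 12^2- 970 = 5895525 / 697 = 8458.43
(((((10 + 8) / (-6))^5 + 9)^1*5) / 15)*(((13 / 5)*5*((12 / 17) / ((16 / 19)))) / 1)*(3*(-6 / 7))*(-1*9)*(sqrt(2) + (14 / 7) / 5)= -2340819*sqrt(2) / 119- 4681638 / 595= -35686.94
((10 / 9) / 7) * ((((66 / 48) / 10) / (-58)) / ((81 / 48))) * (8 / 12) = -22 / 147987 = -0.00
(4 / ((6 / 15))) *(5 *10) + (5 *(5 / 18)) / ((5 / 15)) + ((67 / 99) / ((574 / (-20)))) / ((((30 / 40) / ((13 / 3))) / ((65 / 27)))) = 6957366125 / 13808718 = 503.84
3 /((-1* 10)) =-3 /10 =-0.30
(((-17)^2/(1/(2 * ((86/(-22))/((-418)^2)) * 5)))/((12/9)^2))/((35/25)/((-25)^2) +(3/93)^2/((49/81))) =-82290234796875/8960165416576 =-9.18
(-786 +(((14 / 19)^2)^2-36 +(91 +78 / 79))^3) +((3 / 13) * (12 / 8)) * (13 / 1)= 387398523805483253864080969 / 2182501148762921906558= 177502.09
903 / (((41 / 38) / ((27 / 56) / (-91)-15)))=-187420617 / 14924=-12558.34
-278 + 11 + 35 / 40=-2129 / 8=-266.12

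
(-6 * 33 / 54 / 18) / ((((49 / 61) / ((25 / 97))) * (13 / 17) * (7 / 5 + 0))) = -1425875 / 23356242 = -0.06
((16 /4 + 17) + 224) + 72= 317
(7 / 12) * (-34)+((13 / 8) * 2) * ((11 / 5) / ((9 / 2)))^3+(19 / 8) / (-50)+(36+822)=1222531441 / 1458000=838.50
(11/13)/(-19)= -11/247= -0.04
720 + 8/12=2162/3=720.67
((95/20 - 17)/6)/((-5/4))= 49/30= 1.63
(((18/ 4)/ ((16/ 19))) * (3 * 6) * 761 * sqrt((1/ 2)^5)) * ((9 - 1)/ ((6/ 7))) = 2732751 * sqrt(2)/ 32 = 120771.67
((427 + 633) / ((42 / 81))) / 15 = 954 / 7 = 136.29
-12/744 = -0.02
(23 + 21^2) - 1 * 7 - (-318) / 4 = 1073 / 2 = 536.50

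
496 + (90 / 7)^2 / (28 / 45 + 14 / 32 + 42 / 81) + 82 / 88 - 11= 4341327621 / 7349804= 590.67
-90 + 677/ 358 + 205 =41847/ 358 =116.89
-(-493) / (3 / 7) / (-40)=-3451 / 120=-28.76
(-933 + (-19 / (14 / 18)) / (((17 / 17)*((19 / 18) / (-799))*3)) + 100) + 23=37476 / 7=5353.71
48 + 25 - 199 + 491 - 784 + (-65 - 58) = -542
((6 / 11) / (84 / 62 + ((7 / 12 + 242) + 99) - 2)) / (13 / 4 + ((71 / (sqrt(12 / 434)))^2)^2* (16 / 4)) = 0.00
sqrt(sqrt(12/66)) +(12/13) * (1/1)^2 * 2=11^(3/4) * 2^(1/4)/11 +24/13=2.50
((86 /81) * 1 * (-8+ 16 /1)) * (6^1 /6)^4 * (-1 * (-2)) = 1376 /81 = 16.99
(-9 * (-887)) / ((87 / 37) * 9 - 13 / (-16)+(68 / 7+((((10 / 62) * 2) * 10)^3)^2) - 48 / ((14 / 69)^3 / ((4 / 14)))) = -16.51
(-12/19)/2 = -6/19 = -0.32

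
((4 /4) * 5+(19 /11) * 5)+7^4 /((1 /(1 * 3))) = 79383 /11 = 7216.64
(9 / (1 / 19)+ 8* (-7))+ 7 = 122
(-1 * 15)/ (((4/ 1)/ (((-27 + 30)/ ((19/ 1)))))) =-45/ 76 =-0.59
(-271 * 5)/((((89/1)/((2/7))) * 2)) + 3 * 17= 30418/623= 48.83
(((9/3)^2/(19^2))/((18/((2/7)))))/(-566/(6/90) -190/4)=-2/43148525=-0.00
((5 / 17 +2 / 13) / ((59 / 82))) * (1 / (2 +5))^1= 0.09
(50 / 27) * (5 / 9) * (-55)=-13750 / 243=-56.58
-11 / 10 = -1.10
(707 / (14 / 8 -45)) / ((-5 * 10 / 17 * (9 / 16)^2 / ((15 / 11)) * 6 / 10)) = 6153728 / 154143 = 39.92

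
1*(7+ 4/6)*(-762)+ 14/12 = -35045/6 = -5840.83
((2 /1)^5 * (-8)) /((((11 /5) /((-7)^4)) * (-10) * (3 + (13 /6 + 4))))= 1843968 /605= 3047.88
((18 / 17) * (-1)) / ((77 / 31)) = -558 / 1309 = -0.43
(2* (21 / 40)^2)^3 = 85766121 / 512000000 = 0.17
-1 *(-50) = 50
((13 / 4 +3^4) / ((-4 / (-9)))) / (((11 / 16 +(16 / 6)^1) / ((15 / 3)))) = 45495 / 161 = 282.58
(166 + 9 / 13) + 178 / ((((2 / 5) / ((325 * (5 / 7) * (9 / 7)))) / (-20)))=-1692006317 / 637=-2656210.86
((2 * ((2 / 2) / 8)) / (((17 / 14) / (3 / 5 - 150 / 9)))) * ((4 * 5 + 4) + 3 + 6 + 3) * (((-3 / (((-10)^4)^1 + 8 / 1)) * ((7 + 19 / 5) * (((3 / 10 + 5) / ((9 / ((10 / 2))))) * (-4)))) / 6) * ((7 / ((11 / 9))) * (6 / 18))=-1877631 / 1299650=-1.44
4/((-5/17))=-68/5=-13.60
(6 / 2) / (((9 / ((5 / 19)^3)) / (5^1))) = 625 / 20577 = 0.03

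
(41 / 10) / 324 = 41 / 3240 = 0.01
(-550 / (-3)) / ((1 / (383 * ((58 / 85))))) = 2443540 / 51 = 47912.55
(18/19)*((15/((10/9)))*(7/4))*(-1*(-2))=1701/38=44.76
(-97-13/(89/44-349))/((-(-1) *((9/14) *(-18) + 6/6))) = 1480327/161394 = 9.17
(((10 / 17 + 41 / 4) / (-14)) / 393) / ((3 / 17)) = -737 / 66024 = -0.01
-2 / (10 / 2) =-2 / 5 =-0.40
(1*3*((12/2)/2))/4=2.25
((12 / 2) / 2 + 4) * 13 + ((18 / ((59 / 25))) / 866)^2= 91.00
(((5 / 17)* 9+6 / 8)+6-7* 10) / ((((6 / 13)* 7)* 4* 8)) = -53573 / 91392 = -0.59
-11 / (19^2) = -11 / 361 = -0.03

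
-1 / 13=-0.08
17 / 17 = 1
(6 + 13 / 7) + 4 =11.86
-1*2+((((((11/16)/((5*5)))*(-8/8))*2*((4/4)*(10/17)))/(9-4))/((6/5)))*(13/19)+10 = 309937/38760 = 8.00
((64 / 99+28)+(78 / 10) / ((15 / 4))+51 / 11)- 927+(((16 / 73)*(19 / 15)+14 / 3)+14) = -157673786 / 180675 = -872.69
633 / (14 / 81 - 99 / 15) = -256365 / 2603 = -98.49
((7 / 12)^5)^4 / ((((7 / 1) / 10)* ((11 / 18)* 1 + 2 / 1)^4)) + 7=623726816234409887778611 / 89103822748561994416128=7.00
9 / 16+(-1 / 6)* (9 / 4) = 3 / 16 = 0.19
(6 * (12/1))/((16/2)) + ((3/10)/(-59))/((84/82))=9.00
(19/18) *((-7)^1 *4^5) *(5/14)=-24320/9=-2702.22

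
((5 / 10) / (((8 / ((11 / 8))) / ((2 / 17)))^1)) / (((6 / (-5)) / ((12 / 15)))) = -11 / 1632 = -0.01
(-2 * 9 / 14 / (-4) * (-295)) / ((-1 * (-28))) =-2655 / 784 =-3.39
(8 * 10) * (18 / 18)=80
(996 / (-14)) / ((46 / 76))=-18924 / 161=-117.54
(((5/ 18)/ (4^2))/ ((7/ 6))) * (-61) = -305/ 336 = -0.91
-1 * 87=-87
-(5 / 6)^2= -25 / 36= -0.69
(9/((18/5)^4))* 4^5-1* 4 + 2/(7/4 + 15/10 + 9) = 1822948/35721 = 51.03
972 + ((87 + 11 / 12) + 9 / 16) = 50903 / 48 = 1060.48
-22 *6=-132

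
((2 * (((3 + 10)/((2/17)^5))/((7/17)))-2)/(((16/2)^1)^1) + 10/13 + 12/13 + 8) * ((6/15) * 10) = 4079359145/2912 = 1400878.83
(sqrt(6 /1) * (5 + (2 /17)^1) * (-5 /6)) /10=-29 * sqrt(6) /68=-1.04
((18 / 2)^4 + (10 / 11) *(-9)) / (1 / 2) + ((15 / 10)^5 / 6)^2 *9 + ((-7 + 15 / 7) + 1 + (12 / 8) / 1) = 4137216213 / 315392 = 13117.70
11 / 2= 5.50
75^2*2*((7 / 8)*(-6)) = -59062.50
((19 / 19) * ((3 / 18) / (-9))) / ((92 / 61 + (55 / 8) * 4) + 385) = -61 / 1363743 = -0.00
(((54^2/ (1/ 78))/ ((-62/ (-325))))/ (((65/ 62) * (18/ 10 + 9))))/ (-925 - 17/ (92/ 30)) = -113.16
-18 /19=-0.95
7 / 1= 7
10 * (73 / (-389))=-730 / 389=-1.88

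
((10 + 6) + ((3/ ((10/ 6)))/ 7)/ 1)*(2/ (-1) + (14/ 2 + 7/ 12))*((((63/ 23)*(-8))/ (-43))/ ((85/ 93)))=21272634/ 420325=50.61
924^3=788889024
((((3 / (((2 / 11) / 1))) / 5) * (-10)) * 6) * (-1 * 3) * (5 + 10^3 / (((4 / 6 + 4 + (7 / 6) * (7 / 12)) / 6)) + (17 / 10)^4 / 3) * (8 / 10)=23489830053 / 43750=536910.40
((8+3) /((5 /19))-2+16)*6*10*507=1697436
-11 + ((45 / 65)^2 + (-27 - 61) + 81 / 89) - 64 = -2430785 / 15041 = -161.61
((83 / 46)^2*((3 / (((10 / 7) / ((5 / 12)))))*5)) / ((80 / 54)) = 1302021 / 135424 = 9.61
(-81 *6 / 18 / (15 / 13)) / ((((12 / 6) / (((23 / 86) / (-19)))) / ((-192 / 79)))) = -129168 / 322715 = -0.40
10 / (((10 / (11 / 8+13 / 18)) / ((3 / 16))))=151 / 384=0.39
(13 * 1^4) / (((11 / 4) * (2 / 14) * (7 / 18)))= 936 / 11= 85.09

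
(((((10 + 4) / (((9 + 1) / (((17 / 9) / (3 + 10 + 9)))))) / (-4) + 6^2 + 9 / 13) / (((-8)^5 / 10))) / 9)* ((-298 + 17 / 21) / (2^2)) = 11779094893 / 127529385984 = 0.09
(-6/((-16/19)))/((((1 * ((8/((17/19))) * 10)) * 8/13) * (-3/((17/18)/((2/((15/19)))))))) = -3757/233472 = -0.02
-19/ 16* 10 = -95/ 8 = -11.88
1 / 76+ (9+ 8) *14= 18089 / 76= 238.01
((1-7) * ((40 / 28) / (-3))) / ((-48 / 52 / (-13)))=845 / 21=40.24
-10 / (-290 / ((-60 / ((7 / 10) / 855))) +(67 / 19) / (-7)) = 3591000 / 179479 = 20.01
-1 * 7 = -7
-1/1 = -1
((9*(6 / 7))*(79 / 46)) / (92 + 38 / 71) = 16827 / 117530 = 0.14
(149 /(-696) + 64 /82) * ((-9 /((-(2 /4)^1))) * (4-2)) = 48489 /2378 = 20.39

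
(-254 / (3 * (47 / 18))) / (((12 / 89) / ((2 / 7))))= -22606 / 329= -68.71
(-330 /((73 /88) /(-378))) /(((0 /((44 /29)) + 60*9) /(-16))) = -325248 /73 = -4455.45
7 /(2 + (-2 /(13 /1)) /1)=91 /24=3.79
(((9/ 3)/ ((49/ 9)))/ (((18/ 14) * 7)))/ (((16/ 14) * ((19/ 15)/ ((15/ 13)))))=675/ 13832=0.05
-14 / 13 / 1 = -14 / 13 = -1.08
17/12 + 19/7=347/84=4.13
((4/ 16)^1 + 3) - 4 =-3/ 4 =-0.75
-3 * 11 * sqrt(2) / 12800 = -33 * sqrt(2) / 12800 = -0.00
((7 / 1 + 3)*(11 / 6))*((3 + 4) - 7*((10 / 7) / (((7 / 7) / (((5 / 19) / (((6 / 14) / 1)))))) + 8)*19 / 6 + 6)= -90970 / 27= -3369.26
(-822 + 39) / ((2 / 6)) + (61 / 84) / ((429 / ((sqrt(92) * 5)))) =-2349 + 305 * sqrt(23) / 18018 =-2348.92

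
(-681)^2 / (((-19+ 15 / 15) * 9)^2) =51529 / 2916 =17.67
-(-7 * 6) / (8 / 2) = 21 / 2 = 10.50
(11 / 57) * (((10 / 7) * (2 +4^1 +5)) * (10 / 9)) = 12100 / 3591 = 3.37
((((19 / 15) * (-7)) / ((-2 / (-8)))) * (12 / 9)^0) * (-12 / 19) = 22.40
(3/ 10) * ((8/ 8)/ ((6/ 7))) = 7/ 20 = 0.35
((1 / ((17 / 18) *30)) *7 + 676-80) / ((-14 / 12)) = -304086 / 595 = -511.07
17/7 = 2.43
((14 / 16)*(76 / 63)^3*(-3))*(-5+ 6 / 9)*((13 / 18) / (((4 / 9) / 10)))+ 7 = 11841757 / 35721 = 331.51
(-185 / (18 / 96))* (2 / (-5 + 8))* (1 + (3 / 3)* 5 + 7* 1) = -76960 / 9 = -8551.11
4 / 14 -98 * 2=-1370 / 7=-195.71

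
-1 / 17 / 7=-0.01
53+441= 494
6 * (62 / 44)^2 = 2883 / 242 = 11.91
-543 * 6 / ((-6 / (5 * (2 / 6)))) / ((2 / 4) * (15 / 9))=1086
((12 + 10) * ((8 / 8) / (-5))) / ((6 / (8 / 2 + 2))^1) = -22 / 5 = -4.40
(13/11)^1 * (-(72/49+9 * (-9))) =50661/539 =93.99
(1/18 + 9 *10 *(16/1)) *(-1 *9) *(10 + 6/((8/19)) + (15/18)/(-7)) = -7505981/24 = -312749.21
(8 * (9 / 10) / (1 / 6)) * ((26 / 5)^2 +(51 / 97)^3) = 133981176168 / 114084125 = 1174.41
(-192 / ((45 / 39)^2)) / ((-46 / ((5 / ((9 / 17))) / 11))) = 91936 / 34155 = 2.69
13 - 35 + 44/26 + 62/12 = -1181/78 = -15.14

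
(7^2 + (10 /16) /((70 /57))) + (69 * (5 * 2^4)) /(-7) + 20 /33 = -389905 /528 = -738.46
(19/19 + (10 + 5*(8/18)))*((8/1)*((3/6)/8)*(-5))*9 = -595/2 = -297.50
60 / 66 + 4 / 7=1.48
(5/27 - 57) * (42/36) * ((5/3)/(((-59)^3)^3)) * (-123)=-0.00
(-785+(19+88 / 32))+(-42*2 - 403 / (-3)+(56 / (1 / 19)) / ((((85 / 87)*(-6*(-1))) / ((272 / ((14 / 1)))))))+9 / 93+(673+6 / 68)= 110248453 / 31620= 3486.67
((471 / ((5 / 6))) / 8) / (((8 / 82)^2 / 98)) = 116387397 / 160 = 727421.23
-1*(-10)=10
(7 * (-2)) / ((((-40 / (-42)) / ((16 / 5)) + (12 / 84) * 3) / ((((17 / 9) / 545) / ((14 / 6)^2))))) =-408 / 33245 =-0.01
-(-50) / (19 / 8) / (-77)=-400 / 1463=-0.27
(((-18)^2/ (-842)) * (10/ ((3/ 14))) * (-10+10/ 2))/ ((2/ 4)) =75600/ 421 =179.57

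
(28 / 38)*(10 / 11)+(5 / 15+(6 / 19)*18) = 4193 / 627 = 6.69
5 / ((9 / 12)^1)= 20 / 3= 6.67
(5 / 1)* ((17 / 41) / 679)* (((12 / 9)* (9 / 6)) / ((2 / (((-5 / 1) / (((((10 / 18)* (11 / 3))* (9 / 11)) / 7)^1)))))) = -255 / 3977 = -0.06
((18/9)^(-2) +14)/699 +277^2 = 71511447/932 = 76729.02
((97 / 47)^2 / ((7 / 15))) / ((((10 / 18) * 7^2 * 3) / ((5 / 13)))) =423405 / 9849931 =0.04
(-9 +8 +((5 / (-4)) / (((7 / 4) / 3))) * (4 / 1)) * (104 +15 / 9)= -21239 / 21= -1011.38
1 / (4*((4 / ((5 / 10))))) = 1 / 32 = 0.03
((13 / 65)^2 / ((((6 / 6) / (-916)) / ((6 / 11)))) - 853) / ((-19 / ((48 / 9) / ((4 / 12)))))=3841136 / 5225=735.15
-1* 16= -16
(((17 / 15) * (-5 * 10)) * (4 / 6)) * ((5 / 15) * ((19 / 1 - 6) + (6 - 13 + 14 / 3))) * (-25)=272000 / 81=3358.02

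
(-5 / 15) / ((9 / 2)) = -2 / 27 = -0.07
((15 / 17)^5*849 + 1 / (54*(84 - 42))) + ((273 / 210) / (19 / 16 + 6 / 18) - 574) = -139963029887543 / 1175386021740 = -119.08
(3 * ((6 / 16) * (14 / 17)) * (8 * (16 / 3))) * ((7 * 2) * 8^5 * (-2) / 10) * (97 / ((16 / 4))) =-7475822592 / 85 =-87950854.02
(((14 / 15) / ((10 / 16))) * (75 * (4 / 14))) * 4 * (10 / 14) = 640 / 7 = 91.43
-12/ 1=-12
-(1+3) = -4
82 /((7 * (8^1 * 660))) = 41 /18480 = 0.00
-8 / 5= -1.60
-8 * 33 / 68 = -66 / 17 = -3.88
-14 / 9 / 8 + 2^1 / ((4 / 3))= 47 / 36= 1.31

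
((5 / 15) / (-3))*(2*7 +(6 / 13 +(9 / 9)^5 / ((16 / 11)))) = -3151 / 1872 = -1.68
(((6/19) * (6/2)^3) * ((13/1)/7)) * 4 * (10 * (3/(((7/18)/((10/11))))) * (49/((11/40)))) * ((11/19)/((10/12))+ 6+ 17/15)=270632793600/43681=6195663.87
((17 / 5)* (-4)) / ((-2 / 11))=374 / 5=74.80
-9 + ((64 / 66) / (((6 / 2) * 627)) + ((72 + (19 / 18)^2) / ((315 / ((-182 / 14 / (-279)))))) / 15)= -8836348469357 / 981951408900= -9.00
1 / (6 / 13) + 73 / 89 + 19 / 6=1643 / 267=6.15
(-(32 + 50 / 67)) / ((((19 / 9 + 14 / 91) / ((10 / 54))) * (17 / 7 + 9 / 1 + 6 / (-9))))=-99827 / 401263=-0.25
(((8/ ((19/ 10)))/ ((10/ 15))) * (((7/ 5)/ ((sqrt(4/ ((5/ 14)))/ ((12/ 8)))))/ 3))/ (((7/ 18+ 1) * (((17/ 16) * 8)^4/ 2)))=1728 * sqrt(70)/ 39672475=0.00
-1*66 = -66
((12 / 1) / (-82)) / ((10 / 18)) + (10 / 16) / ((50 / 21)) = -0.00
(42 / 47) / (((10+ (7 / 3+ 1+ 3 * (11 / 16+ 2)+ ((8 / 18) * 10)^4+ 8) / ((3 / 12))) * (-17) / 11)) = -1732104 / 4937653009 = -0.00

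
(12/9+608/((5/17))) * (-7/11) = -217196/165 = -1316.34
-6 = -6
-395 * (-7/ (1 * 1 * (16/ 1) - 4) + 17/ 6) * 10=-17775/ 2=-8887.50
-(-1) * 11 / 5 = 11 / 5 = 2.20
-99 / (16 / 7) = -693 / 16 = -43.31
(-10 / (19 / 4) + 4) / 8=9 / 38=0.24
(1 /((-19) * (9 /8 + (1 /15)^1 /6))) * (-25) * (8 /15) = 4800 /7771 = 0.62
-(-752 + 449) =303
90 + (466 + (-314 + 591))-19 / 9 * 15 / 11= 27394 / 33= 830.12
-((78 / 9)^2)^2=-456976 / 81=-5641.68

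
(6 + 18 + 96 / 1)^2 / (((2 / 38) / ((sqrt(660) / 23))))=547200 * sqrt(165) / 23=305604.84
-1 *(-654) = 654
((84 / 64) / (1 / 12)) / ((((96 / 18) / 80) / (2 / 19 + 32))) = 288225 / 38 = 7584.87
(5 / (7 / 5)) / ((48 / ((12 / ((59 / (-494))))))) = -6175 / 826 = -7.48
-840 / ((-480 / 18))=63 / 2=31.50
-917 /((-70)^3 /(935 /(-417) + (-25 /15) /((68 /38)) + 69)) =122260597 /694722000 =0.18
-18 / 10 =-9 / 5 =-1.80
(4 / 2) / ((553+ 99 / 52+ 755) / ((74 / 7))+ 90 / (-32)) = 15392 / 931965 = 0.02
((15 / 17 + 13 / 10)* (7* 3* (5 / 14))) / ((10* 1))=1113 / 680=1.64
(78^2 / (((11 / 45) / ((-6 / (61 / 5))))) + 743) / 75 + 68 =-4292747 / 50325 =-85.30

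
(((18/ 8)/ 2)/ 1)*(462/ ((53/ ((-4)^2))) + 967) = 527787/ 424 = 1244.78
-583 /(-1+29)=-583 /28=-20.82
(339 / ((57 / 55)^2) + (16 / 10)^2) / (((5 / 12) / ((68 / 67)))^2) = 1912102497024 / 1012830625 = 1887.88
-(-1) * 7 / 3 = 7 / 3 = 2.33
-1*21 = -21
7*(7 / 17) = 49 / 17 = 2.88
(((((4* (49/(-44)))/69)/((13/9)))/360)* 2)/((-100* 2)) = 49/39468000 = 0.00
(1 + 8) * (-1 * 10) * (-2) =180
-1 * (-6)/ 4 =3/ 2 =1.50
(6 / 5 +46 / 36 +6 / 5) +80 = 7531 / 90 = 83.68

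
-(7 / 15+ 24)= -367 / 15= -24.47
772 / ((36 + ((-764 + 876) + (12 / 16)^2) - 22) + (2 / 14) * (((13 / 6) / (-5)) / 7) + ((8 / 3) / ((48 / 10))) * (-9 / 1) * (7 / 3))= 3026240 / 450357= 6.72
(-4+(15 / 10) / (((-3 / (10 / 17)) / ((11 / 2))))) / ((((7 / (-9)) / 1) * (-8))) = -1719 / 1904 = -0.90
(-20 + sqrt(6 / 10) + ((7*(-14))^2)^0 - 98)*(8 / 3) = -312 + 8*sqrt(15) / 15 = -309.93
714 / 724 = 357 / 362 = 0.99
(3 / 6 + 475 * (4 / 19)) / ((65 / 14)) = 21.65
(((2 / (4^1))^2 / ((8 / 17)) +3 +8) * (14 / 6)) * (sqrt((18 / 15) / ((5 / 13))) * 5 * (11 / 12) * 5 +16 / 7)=123 / 2 +15785 * sqrt(78) / 128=1150.64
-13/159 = -0.08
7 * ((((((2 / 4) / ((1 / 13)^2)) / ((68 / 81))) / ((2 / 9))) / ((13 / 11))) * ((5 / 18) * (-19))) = -14159.37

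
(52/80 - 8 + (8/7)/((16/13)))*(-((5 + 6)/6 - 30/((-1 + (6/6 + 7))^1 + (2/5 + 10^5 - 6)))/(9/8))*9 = 1647920041/17500245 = 94.17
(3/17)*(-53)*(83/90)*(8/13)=-17596/3315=-5.31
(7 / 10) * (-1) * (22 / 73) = -77 / 365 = -0.21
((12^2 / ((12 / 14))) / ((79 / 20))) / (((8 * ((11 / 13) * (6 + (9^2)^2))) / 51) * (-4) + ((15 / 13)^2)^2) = -1631404320 / 133667161889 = -0.01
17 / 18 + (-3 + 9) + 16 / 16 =143 / 18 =7.94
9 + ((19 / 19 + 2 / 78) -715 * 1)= -27494 / 39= -704.97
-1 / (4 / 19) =-4.75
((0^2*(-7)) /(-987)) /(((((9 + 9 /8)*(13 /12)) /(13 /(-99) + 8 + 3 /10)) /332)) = 0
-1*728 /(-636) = 182 /159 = 1.14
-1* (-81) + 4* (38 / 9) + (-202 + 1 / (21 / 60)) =-6379 / 63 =-101.25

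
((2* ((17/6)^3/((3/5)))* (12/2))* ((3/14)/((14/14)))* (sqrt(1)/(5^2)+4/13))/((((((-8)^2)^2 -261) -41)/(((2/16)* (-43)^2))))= 1026507481/497165760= 2.06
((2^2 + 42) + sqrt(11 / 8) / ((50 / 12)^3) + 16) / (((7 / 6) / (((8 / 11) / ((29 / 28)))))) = 10368*sqrt(22) / 4984375 + 11904 / 319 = 37.33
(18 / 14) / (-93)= -3 / 217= -0.01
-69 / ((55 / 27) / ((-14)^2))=-365148 / 55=-6639.05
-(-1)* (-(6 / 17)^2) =-36 / 289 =-0.12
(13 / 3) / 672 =13 / 2016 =0.01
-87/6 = -29/2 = -14.50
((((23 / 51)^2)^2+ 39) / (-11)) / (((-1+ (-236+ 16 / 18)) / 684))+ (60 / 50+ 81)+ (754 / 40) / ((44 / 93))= 826676546921 / 6247370800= 132.32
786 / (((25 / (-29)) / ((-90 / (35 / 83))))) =194595.63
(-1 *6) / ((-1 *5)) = 6 / 5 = 1.20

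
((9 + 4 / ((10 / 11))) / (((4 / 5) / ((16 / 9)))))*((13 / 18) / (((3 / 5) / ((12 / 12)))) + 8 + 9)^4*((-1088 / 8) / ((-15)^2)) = -2127001475004838 / 1076168025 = -1976458.53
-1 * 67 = -67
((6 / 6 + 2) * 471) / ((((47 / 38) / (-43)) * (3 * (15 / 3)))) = -3274.95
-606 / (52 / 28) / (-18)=707 / 39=18.13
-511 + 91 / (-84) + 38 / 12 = -6107 / 12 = -508.92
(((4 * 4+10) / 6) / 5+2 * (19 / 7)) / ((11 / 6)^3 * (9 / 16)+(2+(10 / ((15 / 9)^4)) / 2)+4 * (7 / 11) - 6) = 23267200 / 9829883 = 2.37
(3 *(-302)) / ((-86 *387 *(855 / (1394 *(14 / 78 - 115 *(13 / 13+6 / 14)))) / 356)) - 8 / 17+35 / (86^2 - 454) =-10160716146907759 / 3917922593130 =-2593.39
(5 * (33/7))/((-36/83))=-4565/84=-54.35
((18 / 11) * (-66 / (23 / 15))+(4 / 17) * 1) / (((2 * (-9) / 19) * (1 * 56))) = 65189 / 49266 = 1.32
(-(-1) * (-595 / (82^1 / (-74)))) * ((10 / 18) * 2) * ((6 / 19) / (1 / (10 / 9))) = 4403000 / 21033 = 209.34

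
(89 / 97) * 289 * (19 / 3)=488699 / 291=1679.38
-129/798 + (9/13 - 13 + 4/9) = -374239/31122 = -12.02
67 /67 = 1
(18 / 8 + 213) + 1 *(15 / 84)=1508 / 7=215.43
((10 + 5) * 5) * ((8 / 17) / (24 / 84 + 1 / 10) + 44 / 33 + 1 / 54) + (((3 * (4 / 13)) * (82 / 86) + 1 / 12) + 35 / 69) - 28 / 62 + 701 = 894.91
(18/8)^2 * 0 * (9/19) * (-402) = 0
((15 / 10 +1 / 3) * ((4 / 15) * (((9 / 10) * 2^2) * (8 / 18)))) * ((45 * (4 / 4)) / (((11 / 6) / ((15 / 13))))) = 288 / 13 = 22.15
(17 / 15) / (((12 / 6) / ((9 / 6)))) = 17 / 20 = 0.85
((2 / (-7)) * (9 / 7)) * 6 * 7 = -108 / 7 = -15.43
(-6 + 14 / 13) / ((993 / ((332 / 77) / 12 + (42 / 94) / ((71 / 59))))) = -36043520 / 9950863923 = -0.00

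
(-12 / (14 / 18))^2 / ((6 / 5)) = 9720 / 49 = 198.37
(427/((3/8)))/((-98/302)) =-73688/21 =-3508.95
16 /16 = 1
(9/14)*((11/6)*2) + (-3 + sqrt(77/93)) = -9/14 + sqrt(7161)/93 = 0.27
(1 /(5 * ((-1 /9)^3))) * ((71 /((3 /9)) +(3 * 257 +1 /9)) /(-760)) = 717417 /3800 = 188.79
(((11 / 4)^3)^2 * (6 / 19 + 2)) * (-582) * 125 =-708845845125 / 9728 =-72866554.80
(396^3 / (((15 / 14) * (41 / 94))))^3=20214387050622488022794253631488 / 8615125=2346383488413979834627385.00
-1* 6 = -6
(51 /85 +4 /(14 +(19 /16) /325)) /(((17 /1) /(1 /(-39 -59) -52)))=-547854443 /202194090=-2.71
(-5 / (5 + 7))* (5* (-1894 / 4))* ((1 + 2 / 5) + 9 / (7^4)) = 19948555 / 14406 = 1384.74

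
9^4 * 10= 65610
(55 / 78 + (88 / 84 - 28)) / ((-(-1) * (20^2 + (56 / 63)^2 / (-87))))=-1980207 / 30177056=-0.07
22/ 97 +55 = 5357/ 97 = 55.23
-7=-7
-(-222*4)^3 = 700227072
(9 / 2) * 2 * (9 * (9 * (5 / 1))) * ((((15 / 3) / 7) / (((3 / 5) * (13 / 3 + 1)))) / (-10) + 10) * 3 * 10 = 1091059.15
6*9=54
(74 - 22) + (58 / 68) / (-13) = 22955 / 442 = 51.93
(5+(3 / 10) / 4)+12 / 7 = 1901 / 280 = 6.79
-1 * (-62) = 62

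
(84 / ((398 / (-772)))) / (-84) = 386 / 199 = 1.94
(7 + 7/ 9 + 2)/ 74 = 44/ 333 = 0.13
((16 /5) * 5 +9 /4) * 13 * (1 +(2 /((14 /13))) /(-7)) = 8541 /49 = 174.31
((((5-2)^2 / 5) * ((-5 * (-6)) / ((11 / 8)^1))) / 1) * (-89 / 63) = -4272 / 77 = -55.48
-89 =-89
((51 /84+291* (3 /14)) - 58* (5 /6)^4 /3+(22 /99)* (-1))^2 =2853.54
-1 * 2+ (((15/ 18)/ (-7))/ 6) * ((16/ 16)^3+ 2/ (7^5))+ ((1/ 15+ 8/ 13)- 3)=-398062807/ 91766220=-4.34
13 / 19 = 0.68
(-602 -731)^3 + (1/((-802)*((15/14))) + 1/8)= -113976696934481/48120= -2368593036.88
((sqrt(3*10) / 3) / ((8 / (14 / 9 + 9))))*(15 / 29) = 475*sqrt(30) / 2088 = 1.25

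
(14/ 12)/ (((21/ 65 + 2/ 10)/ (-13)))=-5915/ 204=-29.00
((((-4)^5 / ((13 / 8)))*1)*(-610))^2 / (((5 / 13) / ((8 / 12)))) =9988483317760 / 39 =256114956865.64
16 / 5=3.20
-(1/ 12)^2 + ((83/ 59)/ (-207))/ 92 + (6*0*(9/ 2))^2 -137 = -137.01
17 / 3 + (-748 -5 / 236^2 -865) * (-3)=4844.67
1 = 1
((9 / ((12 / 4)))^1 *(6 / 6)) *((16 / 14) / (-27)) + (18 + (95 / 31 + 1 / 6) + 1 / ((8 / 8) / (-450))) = -1675267 / 3906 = -428.90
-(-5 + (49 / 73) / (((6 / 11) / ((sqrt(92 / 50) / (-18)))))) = 539 * sqrt(46) / 39420 + 5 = 5.09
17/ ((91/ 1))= 17/ 91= 0.19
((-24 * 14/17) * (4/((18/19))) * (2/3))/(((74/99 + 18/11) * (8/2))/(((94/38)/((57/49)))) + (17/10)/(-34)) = -4312689920/343723731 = -12.55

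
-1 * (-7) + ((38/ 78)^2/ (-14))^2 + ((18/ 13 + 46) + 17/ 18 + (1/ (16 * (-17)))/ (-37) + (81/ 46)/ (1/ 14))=2098665249764011/ 26239343942448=79.98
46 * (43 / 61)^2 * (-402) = -9188.85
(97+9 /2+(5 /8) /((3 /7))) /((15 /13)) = 32123 /360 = 89.23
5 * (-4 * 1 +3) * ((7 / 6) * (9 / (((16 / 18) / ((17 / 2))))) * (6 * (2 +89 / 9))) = -572985 / 16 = -35811.56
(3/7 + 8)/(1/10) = 590/7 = 84.29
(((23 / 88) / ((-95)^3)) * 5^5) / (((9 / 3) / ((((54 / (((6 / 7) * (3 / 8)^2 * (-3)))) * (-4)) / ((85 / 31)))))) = -798560 / 11543697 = -0.07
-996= -996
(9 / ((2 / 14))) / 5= 63 / 5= 12.60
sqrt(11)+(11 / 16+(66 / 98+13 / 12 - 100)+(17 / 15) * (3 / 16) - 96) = -568429 / 2940+sqrt(11) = -190.03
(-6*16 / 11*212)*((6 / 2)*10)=-610560 / 11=-55505.45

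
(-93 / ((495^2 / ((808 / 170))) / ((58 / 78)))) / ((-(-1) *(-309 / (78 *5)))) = 726392 / 429038775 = 0.00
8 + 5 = 13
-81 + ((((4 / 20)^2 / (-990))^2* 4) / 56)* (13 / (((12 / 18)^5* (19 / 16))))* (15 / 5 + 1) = -81.00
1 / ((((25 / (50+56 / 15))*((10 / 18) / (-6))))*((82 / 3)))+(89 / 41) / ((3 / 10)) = 490964 / 76875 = 6.39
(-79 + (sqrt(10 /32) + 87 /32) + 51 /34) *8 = -2393 /4 + 2 *sqrt(5) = -593.78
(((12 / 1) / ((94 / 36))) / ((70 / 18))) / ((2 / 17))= 16524 / 1645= 10.04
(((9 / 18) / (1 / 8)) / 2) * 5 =10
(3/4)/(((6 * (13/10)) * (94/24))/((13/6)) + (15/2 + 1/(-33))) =495/14236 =0.03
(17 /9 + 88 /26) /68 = 617 /7956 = 0.08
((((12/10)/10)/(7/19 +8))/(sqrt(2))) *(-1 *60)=-114 *sqrt(2)/265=-0.61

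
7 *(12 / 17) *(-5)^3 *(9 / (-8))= 23625 / 34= 694.85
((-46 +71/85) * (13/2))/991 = -49907/168470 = -0.30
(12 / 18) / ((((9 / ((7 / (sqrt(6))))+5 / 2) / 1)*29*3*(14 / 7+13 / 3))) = -980 / 1188507+168*sqrt(6) / 396169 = 0.00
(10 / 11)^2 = 100 / 121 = 0.83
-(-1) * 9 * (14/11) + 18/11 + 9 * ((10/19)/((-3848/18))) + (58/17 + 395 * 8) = 10857165933/3417986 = 3176.48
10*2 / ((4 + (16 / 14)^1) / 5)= 175 / 9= 19.44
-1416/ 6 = -236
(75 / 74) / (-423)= -25 / 10434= -0.00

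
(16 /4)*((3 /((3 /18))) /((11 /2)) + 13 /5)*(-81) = -104652 /55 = -1902.76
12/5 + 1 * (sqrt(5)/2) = sqrt(5)/2 + 12/5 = 3.52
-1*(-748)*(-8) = -5984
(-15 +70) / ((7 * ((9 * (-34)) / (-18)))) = 55 / 119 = 0.46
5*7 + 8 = 43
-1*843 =-843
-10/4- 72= -74.50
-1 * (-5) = 5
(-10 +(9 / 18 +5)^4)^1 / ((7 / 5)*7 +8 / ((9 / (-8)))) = 651645 / 1936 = 336.59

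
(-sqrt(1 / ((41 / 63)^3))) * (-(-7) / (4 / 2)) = -1323 * sqrt(287) / 3362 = -6.67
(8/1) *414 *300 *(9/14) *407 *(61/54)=2055675600/7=293667942.86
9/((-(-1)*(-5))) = -9/5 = -1.80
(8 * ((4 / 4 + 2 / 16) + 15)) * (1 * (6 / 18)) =43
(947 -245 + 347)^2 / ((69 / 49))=53919649 / 69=781444.19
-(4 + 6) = -10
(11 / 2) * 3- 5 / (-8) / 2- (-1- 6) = 381 / 16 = 23.81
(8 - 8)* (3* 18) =0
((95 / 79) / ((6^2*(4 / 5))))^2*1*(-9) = -225625 / 14379264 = -0.02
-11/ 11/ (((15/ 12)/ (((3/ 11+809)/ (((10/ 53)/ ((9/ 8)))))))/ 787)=-3038001.73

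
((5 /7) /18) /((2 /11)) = 55 /252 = 0.22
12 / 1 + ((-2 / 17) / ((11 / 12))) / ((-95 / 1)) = 213204 / 17765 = 12.00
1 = 1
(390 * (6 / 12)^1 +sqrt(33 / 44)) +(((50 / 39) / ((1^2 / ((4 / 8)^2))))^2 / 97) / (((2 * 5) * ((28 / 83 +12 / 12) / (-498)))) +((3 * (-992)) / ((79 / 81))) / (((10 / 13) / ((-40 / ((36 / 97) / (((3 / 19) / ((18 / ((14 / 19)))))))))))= 2959.16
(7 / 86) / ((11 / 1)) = 7 / 946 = 0.01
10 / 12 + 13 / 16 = 79 / 48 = 1.65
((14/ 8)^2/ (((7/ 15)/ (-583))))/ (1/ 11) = -673365/ 16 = -42085.31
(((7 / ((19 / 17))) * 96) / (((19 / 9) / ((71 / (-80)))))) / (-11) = 456246 / 19855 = 22.98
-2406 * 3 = -7218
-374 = -374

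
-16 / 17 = -0.94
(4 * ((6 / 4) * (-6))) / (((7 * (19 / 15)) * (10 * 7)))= -54 / 931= -0.06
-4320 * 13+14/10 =-280793/5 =-56158.60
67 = 67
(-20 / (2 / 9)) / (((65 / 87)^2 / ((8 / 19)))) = -1089936 / 16055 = -67.89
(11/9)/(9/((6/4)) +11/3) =11/87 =0.13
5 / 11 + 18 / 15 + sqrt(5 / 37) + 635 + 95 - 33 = sqrt(185) / 37 + 38426 / 55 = 699.02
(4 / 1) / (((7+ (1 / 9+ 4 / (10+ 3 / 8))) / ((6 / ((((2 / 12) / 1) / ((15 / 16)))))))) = 20169 / 1120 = 18.01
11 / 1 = 11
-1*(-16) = 16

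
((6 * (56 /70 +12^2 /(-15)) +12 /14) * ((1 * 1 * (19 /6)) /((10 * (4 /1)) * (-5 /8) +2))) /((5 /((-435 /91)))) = -500859 /73255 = -6.84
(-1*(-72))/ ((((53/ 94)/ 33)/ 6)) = 25284.23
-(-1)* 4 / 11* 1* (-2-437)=-1756 / 11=-159.64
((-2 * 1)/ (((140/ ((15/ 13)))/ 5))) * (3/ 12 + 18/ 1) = -1.50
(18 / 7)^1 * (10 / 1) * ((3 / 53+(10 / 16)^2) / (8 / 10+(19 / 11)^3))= 454303575 / 235178384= 1.93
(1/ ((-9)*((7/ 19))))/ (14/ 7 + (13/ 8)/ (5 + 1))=-304/ 2289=-0.13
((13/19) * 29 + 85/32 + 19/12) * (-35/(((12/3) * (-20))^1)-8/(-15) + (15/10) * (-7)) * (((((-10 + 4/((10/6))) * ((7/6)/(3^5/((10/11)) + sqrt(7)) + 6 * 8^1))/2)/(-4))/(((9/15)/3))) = -2296797847196405/43894142976 + 3515976625 * sqrt(7)/197523643392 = -52325.79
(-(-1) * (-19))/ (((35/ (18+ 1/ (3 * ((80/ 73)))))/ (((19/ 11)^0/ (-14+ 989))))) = -83467/ 8190000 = -0.01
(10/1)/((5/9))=18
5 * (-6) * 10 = -300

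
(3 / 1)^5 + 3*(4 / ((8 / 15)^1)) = 531 / 2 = 265.50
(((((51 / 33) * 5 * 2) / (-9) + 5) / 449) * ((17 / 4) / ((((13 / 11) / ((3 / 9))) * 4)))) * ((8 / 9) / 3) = 425 / 654642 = 0.00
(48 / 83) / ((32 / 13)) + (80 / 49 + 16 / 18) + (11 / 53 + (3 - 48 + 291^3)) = 95609439725857 / 3879918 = 24642128.96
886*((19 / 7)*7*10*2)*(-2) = -673360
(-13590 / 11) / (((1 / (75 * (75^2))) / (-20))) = 114665625000 / 11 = 10424147727.27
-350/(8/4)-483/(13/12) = -8071/13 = -620.85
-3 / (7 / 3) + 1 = -2 / 7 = -0.29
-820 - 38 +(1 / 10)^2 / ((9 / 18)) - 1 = -42949 / 50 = -858.98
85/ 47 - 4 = -103/ 47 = -2.19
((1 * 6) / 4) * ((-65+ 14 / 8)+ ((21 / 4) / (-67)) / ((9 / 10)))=-50923 / 536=-95.01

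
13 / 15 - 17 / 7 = -164 / 105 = -1.56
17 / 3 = 5.67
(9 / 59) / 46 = 9 / 2714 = 0.00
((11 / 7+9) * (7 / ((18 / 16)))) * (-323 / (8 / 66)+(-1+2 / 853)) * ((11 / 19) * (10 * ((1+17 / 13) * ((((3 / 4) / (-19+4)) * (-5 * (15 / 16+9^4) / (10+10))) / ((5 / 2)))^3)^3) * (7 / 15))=-40168827737122746563310691709828993563321931730690511509 / 156600270152601174016000000000000000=-256505481746485551444.18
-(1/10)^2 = -1/100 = -0.01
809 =809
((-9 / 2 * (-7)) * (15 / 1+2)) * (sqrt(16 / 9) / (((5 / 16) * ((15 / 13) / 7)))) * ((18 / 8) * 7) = 5457816 / 25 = 218312.64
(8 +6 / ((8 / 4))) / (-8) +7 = 45 / 8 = 5.62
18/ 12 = 3/ 2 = 1.50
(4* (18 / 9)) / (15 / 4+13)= 32 / 67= 0.48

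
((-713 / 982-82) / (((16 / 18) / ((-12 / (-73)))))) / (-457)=2193399 / 65521004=0.03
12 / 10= 6 / 5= 1.20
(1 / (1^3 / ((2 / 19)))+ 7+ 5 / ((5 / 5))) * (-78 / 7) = -17940 / 133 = -134.89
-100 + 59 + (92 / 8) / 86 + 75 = 5871 / 172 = 34.13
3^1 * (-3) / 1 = -9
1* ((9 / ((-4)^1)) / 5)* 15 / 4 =-27 / 16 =-1.69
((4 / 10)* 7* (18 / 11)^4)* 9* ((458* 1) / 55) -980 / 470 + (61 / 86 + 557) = 33528595404411 / 16274203550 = 2060.23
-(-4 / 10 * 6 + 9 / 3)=-3 / 5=-0.60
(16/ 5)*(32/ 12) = 128/ 15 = 8.53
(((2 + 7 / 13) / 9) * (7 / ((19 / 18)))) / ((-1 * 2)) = -231 / 247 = -0.94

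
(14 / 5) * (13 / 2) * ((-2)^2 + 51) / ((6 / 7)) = 7007 / 6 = 1167.83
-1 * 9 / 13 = -9 / 13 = -0.69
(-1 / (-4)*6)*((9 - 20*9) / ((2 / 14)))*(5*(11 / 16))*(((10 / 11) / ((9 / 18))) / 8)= -89775 / 64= -1402.73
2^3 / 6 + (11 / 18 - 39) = -667 / 18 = -37.06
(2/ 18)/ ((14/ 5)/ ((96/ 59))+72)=80/ 53079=0.00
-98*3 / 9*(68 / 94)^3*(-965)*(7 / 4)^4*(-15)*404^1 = -281678497618525 / 415292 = -678266129.90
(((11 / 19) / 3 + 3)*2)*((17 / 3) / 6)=6.03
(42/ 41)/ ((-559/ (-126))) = 5292/ 22919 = 0.23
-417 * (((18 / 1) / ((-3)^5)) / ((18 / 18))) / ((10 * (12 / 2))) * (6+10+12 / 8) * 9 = 973 / 12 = 81.08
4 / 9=0.44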